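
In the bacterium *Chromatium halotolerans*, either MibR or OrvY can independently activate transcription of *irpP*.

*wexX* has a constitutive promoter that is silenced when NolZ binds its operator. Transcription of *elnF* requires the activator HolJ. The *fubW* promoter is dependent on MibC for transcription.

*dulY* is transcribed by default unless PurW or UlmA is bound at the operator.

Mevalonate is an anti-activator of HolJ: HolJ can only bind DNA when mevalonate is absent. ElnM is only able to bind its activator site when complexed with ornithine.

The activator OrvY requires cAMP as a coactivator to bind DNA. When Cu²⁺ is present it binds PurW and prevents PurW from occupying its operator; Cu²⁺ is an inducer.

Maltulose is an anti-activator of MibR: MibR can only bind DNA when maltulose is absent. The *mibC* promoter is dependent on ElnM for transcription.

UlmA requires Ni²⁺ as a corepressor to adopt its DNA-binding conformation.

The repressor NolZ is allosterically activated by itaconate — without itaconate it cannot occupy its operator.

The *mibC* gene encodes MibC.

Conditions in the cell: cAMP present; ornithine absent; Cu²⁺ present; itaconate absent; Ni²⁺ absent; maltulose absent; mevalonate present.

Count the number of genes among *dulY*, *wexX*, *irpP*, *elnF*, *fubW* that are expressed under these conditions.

Cu²⁺ is present, so PurW is inactive.
Ni²⁺ is absent, so UlmA is inactive.
With no repressor bound, *dulY* is transcribed.
→ *dulY* is ON.
Itaconate is absent, so NolZ is inactive.
With no repressor bound, *wexX* is transcribed.
→ *wexX* is ON.
Maltulose is absent, so MibR is active.
cAMP is present, so OrvY is active.
Activator MibR is present, so *irpP* is transcribed.
→ *irpP* is ON.
Mevalonate is present, so HolJ is inactive.
Required activator HolJ is absent, so *elnF* is not transcribed.
→ *elnF* is OFF.
Ornithine is absent, so ElnM is inactive.
Required activator ElnM is absent, so *mibC* is not transcribed.
So MibC is not produced.
Required activator MibC is absent, so *fubW* is not transcribed.
→ *fubW* is OFF.
3 of the 5 genes are transcribed.

3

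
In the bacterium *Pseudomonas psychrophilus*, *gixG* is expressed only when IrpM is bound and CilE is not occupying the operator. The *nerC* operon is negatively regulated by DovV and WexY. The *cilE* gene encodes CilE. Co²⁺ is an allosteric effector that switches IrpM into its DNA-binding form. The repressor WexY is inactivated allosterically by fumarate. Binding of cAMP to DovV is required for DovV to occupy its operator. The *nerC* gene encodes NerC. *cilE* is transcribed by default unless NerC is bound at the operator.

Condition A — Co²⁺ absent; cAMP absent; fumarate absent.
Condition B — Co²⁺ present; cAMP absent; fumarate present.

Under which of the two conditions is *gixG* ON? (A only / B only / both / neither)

Condition A:
Co²⁺ is absent, so IrpM is inactive.
cAMP is absent, so DovV is inactive.
Fumarate is absent, so WexY is active.
With repressor WexY bound, *nerC* is not transcribed.
So NerC is not produced.
With no repressor bound, *cilE* is transcribed.
So CilE is produced and active.
With repressor CilE bound, *gixG* is not transcribed.
→ *gixG* is OFF in A.
Condition B:
Co²⁺ is present, so IrpM is active.
cAMP is absent, so DovV is inactive.
Fumarate is present, so WexY is inactive.
With no repressor bound, *nerC* is transcribed.
So NerC is produced and active.
With repressor NerC bound, *cilE* is not transcribed.
So CilE is not produced.
No repressor is bound and IrpM is active, so *gixG* is transcribed.
→ *gixG* is ON in B.

B only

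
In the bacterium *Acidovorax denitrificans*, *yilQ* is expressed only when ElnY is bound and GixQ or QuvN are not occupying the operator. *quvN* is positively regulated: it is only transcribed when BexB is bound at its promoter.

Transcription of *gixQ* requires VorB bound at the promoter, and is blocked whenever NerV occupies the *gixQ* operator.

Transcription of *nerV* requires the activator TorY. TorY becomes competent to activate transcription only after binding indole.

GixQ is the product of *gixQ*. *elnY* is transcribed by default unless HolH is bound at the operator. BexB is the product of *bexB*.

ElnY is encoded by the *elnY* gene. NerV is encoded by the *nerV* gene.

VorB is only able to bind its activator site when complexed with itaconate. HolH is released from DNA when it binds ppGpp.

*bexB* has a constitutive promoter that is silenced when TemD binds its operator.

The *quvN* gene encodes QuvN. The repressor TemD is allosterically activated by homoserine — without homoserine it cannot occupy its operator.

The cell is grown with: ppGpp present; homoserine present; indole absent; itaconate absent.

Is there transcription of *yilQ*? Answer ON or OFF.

ON

ppGpp is present, so HolH is inactive.
With no repressor bound, *elnY* is transcribed.
So ElnY is produced and active.
Itaconate is absent, so VorB is inactive.
Indole is absent, so TorY is inactive.
Required activator TorY is absent, so *nerV* is not transcribed.
So NerV is not produced.
Required activator VorB is absent, so *gixQ* is not transcribed.
So GixQ is not produced.
Homoserine is present, so TemD is active.
With repressor TemD bound, *bexB* is not transcribed.
So BexB is not produced.
Required activator BexB is absent, so *quvN* is not transcribed.
So QuvN is not produced.
No repressor is bound and ElnY is active, so *yilQ* is transcribed.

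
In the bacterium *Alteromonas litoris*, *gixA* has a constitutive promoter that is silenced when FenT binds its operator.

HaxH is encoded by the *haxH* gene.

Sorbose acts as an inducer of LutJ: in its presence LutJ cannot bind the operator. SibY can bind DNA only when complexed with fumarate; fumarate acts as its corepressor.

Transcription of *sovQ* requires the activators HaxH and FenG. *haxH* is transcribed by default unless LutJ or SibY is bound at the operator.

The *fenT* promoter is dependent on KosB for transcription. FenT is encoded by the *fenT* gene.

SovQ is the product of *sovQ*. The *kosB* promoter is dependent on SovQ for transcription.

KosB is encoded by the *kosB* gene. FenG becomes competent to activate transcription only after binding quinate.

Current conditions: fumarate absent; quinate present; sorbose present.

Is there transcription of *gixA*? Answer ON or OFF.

Sorbose is present, so LutJ is inactive.
Fumarate is absent, so SibY is inactive.
With no repressor bound, *haxH* is transcribed.
So HaxH is produced and active.
Quinate is present, so FenG is active.
No repressor is bound and HaxH and FenG are active, so *sovQ* is transcribed.
So SovQ is produced and active.
No repressor is bound and SovQ is active, so *kosB* is transcribed.
So KosB is produced and active.
No repressor is bound and KosB is active, so *fenT* is transcribed.
So FenT is produced and active.
With repressor FenT bound, *gixA* is not transcribed.

OFF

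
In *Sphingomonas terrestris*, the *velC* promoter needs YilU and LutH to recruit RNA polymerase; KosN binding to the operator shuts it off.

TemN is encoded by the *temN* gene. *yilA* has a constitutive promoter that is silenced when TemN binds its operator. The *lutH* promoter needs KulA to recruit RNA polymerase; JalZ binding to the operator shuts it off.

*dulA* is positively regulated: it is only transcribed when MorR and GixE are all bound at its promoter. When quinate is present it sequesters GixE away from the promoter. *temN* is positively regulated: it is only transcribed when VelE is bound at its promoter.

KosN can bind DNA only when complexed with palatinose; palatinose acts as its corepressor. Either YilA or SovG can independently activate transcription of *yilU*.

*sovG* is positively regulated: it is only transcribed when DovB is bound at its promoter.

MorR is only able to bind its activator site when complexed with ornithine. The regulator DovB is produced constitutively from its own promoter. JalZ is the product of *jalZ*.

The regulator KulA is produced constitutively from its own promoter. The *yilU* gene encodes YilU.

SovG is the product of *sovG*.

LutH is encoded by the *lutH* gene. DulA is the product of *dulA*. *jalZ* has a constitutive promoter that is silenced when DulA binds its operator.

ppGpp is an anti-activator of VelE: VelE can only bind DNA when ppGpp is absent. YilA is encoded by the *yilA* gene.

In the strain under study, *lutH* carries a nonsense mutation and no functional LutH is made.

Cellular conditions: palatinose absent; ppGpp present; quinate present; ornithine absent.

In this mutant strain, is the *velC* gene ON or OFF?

OFF

Palatinose is absent, so KosN is inactive.
ppGpp is present, so VelE is inactive.
Required activator VelE is absent, so *temN* is not transcribed.
So TemN is not produced.
With no repressor bound, *yilA* is transcribed.
So YilA is produced and active.
DovB is produced constitutively and is active.
No repressor is bound and DovB is active, so *sovG* is transcribed.
So SovG is produced and active.
Activator YilA is present, so *yilU* is transcribed.
So YilU is produced and active.
LutH is non-functional in this strain, so it has no effect.
Required activator LutH is absent, so *velC* is not transcribed.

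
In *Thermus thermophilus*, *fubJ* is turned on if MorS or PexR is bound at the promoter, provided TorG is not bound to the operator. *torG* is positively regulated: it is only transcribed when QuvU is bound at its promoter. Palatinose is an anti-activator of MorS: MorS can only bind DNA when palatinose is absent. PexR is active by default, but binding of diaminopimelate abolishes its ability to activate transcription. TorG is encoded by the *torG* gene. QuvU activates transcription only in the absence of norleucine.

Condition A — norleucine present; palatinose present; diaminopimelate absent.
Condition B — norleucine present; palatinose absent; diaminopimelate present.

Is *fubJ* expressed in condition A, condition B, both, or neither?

both

Condition A:
Norleucine is present, so QuvU is inactive.
Required activator QuvU is absent, so *torG* is not transcribed.
So TorG is not produced.
Palatinose is present, so MorS is inactive.
Diaminopimelate is absent, so PexR is active.
Activator PexR is present, so *fubJ* is transcribed.
→ *fubJ* is ON in A.
Condition B:
Norleucine is present, so QuvU is inactive.
Required activator QuvU is absent, so *torG* is not transcribed.
So TorG is not produced.
Palatinose is absent, so MorS is active.
Diaminopimelate is present, so PexR is inactive.
Activator MorS is present, so *fubJ* is transcribed.
→ *fubJ* is ON in B.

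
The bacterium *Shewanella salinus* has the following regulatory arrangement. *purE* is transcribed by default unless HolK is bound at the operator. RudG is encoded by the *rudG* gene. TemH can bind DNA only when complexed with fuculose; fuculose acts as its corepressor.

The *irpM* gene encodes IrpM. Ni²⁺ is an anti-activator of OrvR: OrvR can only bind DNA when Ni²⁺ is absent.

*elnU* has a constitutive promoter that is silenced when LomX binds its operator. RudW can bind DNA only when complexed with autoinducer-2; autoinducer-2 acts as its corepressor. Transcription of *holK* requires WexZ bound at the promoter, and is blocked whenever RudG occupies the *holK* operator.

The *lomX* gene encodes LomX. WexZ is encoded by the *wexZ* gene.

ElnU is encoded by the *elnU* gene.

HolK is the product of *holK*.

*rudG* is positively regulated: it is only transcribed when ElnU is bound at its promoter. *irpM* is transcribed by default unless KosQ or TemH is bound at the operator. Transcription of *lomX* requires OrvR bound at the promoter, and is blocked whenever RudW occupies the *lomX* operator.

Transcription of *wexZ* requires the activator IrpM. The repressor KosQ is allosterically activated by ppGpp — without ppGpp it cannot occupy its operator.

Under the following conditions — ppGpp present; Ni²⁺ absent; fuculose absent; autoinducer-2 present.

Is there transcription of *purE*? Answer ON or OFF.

ON

Ni²⁺ is absent, so OrvR is active.
Autoinducer-2 is present, so RudW is active.
With repressor RudW bound, *lomX* is not transcribed.
So LomX is not produced.
With no repressor bound, *elnU* is transcribed.
So ElnU is produced and active.
No repressor is bound and ElnU is active, so *rudG* is transcribed.
So RudG is produced and active.
ppGpp is present, so KosQ is active.
Fuculose is absent, so TemH is inactive.
With repressor KosQ bound, *irpM* is not transcribed.
So IrpM is not produced.
Required activator IrpM is absent, so *wexZ* is not transcribed.
So WexZ is not produced.
With repressor RudG bound, *holK* is not transcribed.
So HolK is not produced.
With no repressor bound, *purE* is transcribed.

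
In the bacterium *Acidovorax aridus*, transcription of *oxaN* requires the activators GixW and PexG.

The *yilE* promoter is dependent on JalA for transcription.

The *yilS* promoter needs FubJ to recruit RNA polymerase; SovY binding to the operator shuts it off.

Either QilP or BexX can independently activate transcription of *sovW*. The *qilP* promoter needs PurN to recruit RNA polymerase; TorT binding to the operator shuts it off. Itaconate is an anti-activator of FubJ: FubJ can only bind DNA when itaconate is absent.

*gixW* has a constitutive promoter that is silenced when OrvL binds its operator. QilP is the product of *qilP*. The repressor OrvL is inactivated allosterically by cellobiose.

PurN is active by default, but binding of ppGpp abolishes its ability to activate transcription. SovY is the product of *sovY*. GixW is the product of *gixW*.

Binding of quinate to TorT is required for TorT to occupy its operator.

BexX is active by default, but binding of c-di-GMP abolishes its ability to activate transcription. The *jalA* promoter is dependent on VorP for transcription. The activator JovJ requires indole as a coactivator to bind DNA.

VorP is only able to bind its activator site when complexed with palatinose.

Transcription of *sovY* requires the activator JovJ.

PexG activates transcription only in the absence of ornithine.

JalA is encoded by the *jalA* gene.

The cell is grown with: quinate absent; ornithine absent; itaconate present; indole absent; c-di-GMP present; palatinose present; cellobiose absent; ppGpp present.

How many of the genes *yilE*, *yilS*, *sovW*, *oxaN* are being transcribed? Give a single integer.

Palatinose is present, so VorP is active.
No repressor is bound and VorP is active, so *jalA* is transcribed.
So JalA is produced and active.
No repressor is bound and JalA is active, so *yilE* is transcribed.
→ *yilE* is ON.
Indole is absent, so JovJ is inactive.
Required activator JovJ is absent, so *sovY* is not transcribed.
So SovY is not produced.
Itaconate is present, so FubJ is inactive.
Required activator FubJ is absent, so *yilS* is not transcribed.
→ *yilS* is OFF.
Quinate is absent, so TorT is inactive.
ppGpp is present, so PurN is inactive.
Required activator PurN is absent, so *qilP* is not transcribed.
So QilP is not produced.
c-di-GMP is present, so BexX is inactive.
No activator is available at the *sovW* promoter, so *sovW* is not transcribed.
→ *sovW* is OFF.
Cellobiose is absent, so OrvL is active.
With repressor OrvL bound, *gixW* is not transcribed.
So GixW is not produced.
Ornithine is absent, so PexG is active.
Required activator GixW is absent, so *oxaN* is not transcribed.
→ *oxaN* is OFF.
1 of the 4 genes is transcribed.

1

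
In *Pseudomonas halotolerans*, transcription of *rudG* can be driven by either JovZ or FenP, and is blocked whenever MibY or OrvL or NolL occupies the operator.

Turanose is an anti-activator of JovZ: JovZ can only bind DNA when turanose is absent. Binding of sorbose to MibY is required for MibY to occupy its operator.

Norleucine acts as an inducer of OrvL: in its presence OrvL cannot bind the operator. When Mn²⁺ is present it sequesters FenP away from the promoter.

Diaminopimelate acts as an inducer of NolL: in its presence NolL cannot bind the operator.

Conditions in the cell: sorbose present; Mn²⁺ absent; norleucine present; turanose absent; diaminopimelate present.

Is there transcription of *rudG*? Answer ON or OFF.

OFF

Turanose is absent, so JovZ is active.
Sorbose is present, so MibY is active.
Norleucine is present, so OrvL is inactive.
Diaminopimelate is present, so NolL is inactive.
Mn²⁺ is absent, so FenP is active.
With repressor MibY bound, *rudG* is not transcribed.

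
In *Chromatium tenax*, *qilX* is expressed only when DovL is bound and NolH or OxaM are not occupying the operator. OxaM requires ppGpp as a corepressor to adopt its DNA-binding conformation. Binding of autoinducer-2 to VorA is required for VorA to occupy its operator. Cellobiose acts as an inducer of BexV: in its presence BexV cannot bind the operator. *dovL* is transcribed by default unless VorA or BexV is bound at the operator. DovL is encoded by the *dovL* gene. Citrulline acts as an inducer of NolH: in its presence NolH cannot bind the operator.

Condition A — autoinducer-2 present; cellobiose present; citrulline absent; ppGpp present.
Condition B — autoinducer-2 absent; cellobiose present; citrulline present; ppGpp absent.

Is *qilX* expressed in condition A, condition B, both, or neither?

B only

Condition A:
Autoinducer-2 is present, so VorA is active.
Cellobiose is present, so BexV is inactive.
With repressor VorA bound, *dovL* is not transcribed.
So DovL is not produced.
Citrulline is absent, so NolH is active.
ppGpp is present, so OxaM is active.
With repressor NolH bound, *qilX* is not transcribed.
→ *qilX* is OFF in A.
Condition B:
Autoinducer-2 is absent, so VorA is inactive.
Cellobiose is present, so BexV is inactive.
With no repressor bound, *dovL* is transcribed.
So DovL is produced and active.
Citrulline is present, so NolH is inactive.
ppGpp is absent, so OxaM is inactive.
No repressor is bound and DovL is active, so *qilX* is transcribed.
→ *qilX* is ON in B.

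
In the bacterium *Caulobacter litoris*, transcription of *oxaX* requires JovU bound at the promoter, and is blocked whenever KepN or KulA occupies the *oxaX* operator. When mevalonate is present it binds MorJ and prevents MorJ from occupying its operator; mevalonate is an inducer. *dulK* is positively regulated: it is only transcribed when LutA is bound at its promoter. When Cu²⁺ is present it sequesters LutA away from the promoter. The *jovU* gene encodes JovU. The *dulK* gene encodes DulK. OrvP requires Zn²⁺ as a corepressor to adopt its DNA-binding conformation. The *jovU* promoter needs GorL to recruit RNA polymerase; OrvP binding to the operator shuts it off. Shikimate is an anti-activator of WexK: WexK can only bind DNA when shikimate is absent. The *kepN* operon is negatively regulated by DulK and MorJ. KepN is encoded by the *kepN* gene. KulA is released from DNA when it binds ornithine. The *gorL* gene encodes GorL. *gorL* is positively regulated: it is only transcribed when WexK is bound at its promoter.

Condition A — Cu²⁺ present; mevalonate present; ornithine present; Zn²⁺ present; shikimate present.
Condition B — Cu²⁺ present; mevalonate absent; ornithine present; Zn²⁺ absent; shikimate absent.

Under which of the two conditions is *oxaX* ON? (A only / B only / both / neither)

B only

Condition A:
Cu²⁺ is present, so LutA is inactive.
Required activator LutA is absent, so *dulK* is not transcribed.
So DulK is not produced.
Mevalonate is present, so MorJ is inactive.
With no repressor bound, *kepN* is transcribed.
So KepN is produced and active.
Ornithine is present, so KulA is inactive.
Zn²⁺ is present, so OrvP is active.
Shikimate is present, so WexK is inactive.
Required activator WexK is absent, so *gorL* is not transcribed.
So GorL is not produced.
With repressor OrvP bound, *jovU* is not transcribed.
So JovU is not produced.
With repressor KepN bound, *oxaX* is not transcribed.
→ *oxaX* is OFF in A.
Condition B:
Cu²⁺ is present, so LutA is inactive.
Required activator LutA is absent, so *dulK* is not transcribed.
So DulK is not produced.
Mevalonate is absent, so MorJ is active.
With repressor MorJ bound, *kepN* is not transcribed.
So KepN is not produced.
Ornithine is present, so KulA is inactive.
Zn²⁺ is absent, so OrvP is inactive.
Shikimate is absent, so WexK is active.
No repressor is bound and WexK is active, so *gorL* is transcribed.
So GorL is produced and active.
No repressor is bound and GorL is active, so *jovU* is transcribed.
So JovU is produced and active.
No repressor is bound and JovU is active, so *oxaX* is transcribed.
→ *oxaX* is ON in B.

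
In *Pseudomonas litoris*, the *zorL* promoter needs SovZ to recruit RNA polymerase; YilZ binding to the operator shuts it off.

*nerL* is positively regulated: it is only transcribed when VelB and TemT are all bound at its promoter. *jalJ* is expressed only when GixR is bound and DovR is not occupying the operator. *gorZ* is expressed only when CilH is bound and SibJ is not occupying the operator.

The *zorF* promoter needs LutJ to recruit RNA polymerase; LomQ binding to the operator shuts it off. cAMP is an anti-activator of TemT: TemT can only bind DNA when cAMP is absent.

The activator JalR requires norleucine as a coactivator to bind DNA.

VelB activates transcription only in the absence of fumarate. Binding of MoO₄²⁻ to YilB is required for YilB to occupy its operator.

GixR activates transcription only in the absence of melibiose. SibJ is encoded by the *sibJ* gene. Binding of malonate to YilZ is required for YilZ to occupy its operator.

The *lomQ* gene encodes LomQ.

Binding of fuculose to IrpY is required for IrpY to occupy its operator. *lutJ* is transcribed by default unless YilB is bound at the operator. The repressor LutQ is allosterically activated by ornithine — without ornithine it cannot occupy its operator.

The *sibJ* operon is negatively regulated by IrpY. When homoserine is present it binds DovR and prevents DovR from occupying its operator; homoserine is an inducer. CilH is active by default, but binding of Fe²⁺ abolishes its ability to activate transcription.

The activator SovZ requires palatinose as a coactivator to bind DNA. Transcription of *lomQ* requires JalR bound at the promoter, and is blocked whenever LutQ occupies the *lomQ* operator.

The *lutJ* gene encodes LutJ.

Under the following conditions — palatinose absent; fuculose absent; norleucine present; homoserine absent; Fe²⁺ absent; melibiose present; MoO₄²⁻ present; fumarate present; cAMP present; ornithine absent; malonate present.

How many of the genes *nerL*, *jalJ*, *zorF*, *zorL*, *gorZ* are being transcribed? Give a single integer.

0

Fumarate is present, so VelB is inactive.
cAMP is present, so TemT is inactive.
Required activator VelB is absent, so *nerL* is not transcribed.
→ *nerL* is OFF.
Melibiose is present, so GixR is inactive.
Homoserine is absent, so DovR is active.
With repressor DovR bound, *jalJ* is not transcribed.
→ *jalJ* is OFF.
Ornithine is absent, so LutQ is inactive.
Norleucine is present, so JalR is active.
No repressor is bound and JalR is active, so *lomQ* is transcribed.
So LomQ is produced and active.
MoO₄²⁻ is present, so YilB is active.
With repressor YilB bound, *lutJ* is not transcribed.
So LutJ is not produced.
With repressor LomQ bound, *zorF* is not transcribed.
→ *zorF* is OFF.
Palatinose is absent, so SovZ is inactive.
Malonate is present, so YilZ is active.
With repressor YilZ bound, *zorL* is not transcribed.
→ *zorL* is OFF.
Fuculose is absent, so IrpY is inactive.
With no repressor bound, *sibJ* is transcribed.
So SibJ is produced and active.
Fe²⁺ is absent, so CilH is active.
With repressor SibJ bound, *gorZ* is not transcribed.
→ *gorZ* is OFF.
0 of the 5 genes are transcribed.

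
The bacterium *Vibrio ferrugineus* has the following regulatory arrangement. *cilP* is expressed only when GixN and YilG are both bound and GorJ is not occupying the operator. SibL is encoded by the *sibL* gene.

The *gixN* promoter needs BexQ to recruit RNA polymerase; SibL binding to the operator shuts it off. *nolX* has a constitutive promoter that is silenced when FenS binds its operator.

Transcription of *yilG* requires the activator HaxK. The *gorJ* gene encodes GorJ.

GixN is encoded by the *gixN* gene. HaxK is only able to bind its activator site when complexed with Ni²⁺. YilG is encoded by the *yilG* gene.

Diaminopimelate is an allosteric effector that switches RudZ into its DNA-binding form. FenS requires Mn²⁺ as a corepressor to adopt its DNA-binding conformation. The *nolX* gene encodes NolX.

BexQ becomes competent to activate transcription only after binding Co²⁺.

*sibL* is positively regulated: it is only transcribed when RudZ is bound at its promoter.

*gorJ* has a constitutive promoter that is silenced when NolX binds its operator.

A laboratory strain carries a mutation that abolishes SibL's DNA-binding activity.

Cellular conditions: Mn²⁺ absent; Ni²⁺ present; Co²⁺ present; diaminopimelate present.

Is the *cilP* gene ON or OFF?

Mn²⁺ is absent, so FenS is inactive.
With no repressor bound, *nolX* is transcribed.
So NolX is produced and active.
With repressor NolX bound, *gorJ* is not transcribed.
So GorJ is not produced.
Co²⁺ is present, so BexQ is active.
SibL is non-functional in this strain, so it has no effect.
No repressor is bound and BexQ is active, so *gixN* is transcribed.
So GixN is produced and active.
Ni²⁺ is present, so HaxK is active.
No repressor is bound and HaxK is active, so *yilG* is transcribed.
So YilG is produced and active.
No repressor is bound and GixN and YilG are active, so *cilP* is transcribed.

ON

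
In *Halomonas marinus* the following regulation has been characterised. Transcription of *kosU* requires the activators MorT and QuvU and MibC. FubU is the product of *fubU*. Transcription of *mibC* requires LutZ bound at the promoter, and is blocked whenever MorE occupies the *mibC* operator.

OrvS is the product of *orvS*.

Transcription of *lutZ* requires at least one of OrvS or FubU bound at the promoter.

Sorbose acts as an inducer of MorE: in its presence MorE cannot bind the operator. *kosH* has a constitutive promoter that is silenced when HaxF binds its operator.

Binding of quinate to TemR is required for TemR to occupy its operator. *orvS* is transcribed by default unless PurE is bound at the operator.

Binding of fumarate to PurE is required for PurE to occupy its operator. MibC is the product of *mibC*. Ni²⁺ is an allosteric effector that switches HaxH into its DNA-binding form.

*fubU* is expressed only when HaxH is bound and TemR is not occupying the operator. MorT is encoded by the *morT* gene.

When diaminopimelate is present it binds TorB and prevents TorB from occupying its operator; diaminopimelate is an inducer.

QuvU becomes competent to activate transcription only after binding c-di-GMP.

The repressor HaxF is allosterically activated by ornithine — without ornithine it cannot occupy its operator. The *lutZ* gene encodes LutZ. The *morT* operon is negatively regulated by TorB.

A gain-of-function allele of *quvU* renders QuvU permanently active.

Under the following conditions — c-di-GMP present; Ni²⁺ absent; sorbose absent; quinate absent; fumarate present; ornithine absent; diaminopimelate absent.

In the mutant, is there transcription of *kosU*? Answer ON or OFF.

Diaminopimelate is absent, so TorB is active.
With repressor TorB bound, *morT* is not transcribed.
So MorT is not produced.
QuvU is constitutively active in this strain.
Sorbose is absent, so MorE is active.
Fumarate is present, so PurE is active.
With repressor PurE bound, *orvS* is not transcribed.
So OrvS is not produced.
Ni²⁺ is absent, so HaxH is inactive.
Quinate is absent, so TemR is inactive.
Required activator HaxH is absent, so *fubU* is not transcribed.
So FubU is not produced.
No activator is available at the *lutZ* promoter, so *lutZ* is not transcribed.
So LutZ is not produced.
With repressor MorE bound, *mibC* is not transcribed.
So MibC is not produced.
Required activator MorT is absent, so *kosU* is not transcribed.

OFF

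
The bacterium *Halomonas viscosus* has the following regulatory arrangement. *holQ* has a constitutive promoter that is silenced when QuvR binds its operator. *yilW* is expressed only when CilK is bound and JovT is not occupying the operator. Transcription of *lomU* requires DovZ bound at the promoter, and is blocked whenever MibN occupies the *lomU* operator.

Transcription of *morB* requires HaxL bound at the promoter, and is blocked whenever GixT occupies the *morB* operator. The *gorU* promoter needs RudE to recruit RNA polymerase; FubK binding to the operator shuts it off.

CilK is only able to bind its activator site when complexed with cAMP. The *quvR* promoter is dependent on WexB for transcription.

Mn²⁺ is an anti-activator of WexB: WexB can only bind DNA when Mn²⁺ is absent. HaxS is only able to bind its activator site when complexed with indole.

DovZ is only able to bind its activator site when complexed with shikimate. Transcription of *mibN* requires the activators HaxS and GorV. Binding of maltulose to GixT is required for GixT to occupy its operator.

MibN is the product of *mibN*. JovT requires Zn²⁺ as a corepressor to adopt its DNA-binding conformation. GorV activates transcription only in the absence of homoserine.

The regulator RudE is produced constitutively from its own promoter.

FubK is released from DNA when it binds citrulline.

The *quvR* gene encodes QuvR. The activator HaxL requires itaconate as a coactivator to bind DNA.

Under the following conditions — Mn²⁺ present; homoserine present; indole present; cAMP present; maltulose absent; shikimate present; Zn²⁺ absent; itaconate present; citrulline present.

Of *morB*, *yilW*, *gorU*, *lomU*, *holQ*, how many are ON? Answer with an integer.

5

Maltulose is absent, so GixT is inactive.
Itaconate is present, so HaxL is active.
No repressor is bound and HaxL is active, so *morB* is transcribed.
→ *morB* is ON.
cAMP is present, so CilK is active.
Zn²⁺ is absent, so JovT is inactive.
No repressor is bound and CilK is active, so *yilW* is transcribed.
→ *yilW* is ON.
Citrulline is present, so FubK is inactive.
RudE is produced constitutively and is active.
No repressor is bound and RudE is active, so *gorU* is transcribed.
→ *gorU* is ON.
Shikimate is present, so DovZ is active.
Indole is present, so HaxS is active.
Homoserine is present, so GorV is inactive.
Required activator GorV is absent, so *mibN* is not transcribed.
So MibN is not produced.
No repressor is bound and DovZ is active, so *lomU* is transcribed.
→ *lomU* is ON.
Mn²⁺ is present, so WexB is inactive.
Required activator WexB is absent, so *quvR* is not transcribed.
So QuvR is not produced.
With no repressor bound, *holQ* is transcribed.
→ *holQ* is ON.
5 of the 5 genes are transcribed.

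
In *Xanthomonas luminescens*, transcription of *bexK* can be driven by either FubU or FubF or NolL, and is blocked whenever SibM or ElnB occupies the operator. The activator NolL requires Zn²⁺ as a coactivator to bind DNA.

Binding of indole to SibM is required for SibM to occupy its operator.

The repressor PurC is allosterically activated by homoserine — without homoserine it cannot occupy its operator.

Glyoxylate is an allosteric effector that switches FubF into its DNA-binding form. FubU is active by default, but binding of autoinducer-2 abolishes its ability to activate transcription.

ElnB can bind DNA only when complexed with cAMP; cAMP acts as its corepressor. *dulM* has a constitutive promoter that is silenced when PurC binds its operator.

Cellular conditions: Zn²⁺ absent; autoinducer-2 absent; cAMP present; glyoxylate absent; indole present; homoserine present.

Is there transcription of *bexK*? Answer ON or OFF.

Autoinducer-2 is absent, so FubU is active.
Glyoxylate is absent, so FubF is inactive.
Zn²⁺ is absent, so NolL is inactive.
Indole is present, so SibM is active.
cAMP is present, so ElnB is active.
With repressor SibM bound, *bexK* is not transcribed.

OFF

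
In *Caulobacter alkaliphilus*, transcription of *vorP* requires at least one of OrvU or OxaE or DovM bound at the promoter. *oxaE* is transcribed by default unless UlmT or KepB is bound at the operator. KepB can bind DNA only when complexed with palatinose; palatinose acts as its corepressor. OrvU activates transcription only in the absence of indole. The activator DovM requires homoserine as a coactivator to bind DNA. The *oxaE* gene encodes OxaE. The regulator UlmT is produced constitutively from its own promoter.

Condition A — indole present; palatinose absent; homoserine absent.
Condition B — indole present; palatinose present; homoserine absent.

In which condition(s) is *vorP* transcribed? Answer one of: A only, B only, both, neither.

neither

Condition A:
Indole is present, so OrvU is inactive.
UlmT is produced constitutively and is active.
Palatinose is absent, so KepB is inactive.
With repressor UlmT bound, *oxaE* is not transcribed.
So OxaE is not produced.
Homoserine is absent, so DovM is inactive.
No activator is available at the *vorP* promoter, so *vorP* is not transcribed.
→ *vorP* is OFF in A.
Condition B:
Indole is present, so OrvU is inactive.
UlmT is produced constitutively and is active.
Palatinose is present, so KepB is active.
With repressor UlmT bound, *oxaE* is not transcribed.
So OxaE is not produced.
Homoserine is absent, so DovM is inactive.
No activator is available at the *vorP* promoter, so *vorP* is not transcribed.
→ *vorP* is OFF in B.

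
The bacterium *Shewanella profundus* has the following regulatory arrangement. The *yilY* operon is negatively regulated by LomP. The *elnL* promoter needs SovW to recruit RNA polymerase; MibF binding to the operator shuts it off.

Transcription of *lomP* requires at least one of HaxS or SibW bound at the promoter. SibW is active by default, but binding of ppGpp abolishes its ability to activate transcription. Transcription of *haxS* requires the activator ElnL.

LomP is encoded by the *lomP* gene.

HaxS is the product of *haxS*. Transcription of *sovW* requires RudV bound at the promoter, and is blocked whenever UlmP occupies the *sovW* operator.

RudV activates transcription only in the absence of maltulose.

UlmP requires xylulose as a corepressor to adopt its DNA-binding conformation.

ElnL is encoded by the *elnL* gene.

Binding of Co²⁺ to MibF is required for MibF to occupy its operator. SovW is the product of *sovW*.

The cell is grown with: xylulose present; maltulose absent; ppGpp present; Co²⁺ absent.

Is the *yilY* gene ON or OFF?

Xylulose is present, so UlmP is active.
Maltulose is absent, so RudV is active.
With repressor UlmP bound, *sovW* is not transcribed.
So SovW is not produced.
Co²⁺ is absent, so MibF is inactive.
Required activator SovW is absent, so *elnL* is not transcribed.
So ElnL is not produced.
Required activator ElnL is absent, so *haxS* is not transcribed.
So HaxS is not produced.
ppGpp is present, so SibW is inactive.
No activator is available at the *lomP* promoter, so *lomP* is not transcribed.
So LomP is not produced.
With no repressor bound, *yilY* is transcribed.

ON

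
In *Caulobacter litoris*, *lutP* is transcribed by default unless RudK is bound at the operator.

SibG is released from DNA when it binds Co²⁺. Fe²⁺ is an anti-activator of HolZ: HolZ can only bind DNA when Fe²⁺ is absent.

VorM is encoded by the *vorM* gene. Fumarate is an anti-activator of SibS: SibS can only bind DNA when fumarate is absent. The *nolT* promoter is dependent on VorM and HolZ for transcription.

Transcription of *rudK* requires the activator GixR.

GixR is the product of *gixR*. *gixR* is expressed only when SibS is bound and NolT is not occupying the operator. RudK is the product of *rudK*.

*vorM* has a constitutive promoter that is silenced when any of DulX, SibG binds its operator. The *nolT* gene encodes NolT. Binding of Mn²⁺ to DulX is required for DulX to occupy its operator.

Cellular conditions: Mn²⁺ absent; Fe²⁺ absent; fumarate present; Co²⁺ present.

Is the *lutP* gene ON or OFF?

Mn²⁺ is absent, so DulX is inactive.
Co²⁺ is present, so SibG is inactive.
With no repressor bound, *vorM* is transcribed.
So VorM is produced and active.
Fe²⁺ is absent, so HolZ is active.
No repressor is bound and VorM and HolZ are active, so *nolT* is transcribed.
So NolT is produced and active.
Fumarate is present, so SibS is inactive.
With repressor NolT bound, *gixR* is not transcribed.
So GixR is not produced.
Required activator GixR is absent, so *rudK* is not transcribed.
So RudK is not produced.
With no repressor bound, *lutP* is transcribed.

ON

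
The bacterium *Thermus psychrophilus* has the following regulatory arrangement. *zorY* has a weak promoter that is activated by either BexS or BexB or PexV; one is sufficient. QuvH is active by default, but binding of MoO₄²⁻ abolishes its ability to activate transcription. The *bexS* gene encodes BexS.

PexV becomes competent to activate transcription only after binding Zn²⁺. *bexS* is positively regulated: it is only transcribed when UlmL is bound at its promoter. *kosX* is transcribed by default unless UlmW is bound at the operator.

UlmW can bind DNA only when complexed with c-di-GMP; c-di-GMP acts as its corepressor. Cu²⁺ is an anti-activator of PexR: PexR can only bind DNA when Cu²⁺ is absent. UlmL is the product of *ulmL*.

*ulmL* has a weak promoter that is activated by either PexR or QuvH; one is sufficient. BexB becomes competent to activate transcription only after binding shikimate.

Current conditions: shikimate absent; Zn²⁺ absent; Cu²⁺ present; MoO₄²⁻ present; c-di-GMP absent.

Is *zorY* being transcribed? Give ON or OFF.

Cu²⁺ is present, so PexR is inactive.
MoO₄²⁻ is present, so QuvH is inactive.
No activator is available at the *ulmL* promoter, so *ulmL* is not transcribed.
So UlmL is not produced.
Required activator UlmL is absent, so *bexS* is not transcribed.
So BexS is not produced.
Shikimate is absent, so BexB is inactive.
Zn²⁺ is absent, so PexV is inactive.
No activator is available at the *zorY* promoter, so *zorY* is not transcribed.

OFF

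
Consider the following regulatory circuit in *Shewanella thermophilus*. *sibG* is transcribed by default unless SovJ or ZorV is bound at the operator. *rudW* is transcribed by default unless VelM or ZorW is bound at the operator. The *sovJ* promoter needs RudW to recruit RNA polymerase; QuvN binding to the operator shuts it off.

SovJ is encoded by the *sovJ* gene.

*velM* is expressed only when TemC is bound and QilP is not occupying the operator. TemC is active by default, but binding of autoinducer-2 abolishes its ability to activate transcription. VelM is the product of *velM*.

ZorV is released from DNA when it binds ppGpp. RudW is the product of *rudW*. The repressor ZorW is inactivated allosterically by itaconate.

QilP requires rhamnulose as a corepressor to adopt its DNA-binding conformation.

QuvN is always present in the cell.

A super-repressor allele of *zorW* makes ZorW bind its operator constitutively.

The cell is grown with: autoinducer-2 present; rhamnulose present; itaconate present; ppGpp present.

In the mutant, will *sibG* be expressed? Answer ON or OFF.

ON

Autoinducer-2 is present, so TemC is inactive.
Rhamnulose is present, so QilP is active.
With repressor QilP bound, *velM* is not transcribed.
So VelM is not produced.
ZorW is constitutively active in this strain.
With repressor ZorW bound, *rudW* is not transcribed.
So RudW is not produced.
QuvN is produced constitutively and is active.
With repressor QuvN bound, *sovJ* is not transcribed.
So SovJ is not produced.
ppGpp is present, so ZorV is inactive.
With no repressor bound, *sibG* is transcribed.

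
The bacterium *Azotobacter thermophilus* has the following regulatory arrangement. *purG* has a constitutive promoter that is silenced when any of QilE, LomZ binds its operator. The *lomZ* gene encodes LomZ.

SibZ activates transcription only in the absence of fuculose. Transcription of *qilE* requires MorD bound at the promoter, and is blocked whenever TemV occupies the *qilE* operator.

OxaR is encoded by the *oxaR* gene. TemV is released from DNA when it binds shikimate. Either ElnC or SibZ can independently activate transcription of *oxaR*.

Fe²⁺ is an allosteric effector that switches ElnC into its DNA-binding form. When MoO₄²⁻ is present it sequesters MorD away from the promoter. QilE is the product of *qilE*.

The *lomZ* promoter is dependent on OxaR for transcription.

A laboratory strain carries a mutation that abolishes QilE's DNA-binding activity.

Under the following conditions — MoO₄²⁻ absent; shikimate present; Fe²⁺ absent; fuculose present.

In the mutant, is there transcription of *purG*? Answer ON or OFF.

ON

QilE is non-functional in this strain, so it has no effect.
Fe²⁺ is absent, so ElnC is inactive.
Fuculose is present, so SibZ is inactive.
No activator is available at the *oxaR* promoter, so *oxaR* is not transcribed.
So OxaR is not produced.
Required activator OxaR is absent, so *lomZ* is not transcribed.
So LomZ is not produced.
With no repressor bound, *purG* is transcribed.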